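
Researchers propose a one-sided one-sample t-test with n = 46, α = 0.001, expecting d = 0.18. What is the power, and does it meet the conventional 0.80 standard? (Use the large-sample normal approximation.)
Power ≈ 0.03; the study is underpowered (power < 0.80)

Power calculation (one-sample t-test, normal approximation):
z_β = d · √n - z_α
z_β = 0.18 · √46 - 3.090
z_β = 0.18 · 6.782 - 3.090
z_β = -1.869

Power = Φ(z_β) = Φ(-1.869) ≈ 0.031

Effect size d = 0.18 is very small by Cohen's convention (0.2/0.5/0.8).

Threshold: power ≥ 0.80 is conventionally adequate.
Power ≈ 0.03 → the study is underpowered (power < 0.80).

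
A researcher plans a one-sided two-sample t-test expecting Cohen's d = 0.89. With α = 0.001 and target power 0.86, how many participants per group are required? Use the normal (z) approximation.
n = 44 per group

Sample size formula (two-sample t-test, normal approximation):
n = 2 · ((z_α + z_β) / d)²

z_α = 3.090 (for α = 0.001, one-sided)
z_β = 1.080 (for power = 0.86)
d = 0.89

n = 2 · ((3.090 + 1.080) / 0.89)²
n = 2 · (4.685)²
n ≈ 43.90
Round up to the next whole number: n = 44 per group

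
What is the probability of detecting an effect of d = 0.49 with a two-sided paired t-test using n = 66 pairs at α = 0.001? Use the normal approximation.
Power ≈ 0.75

Power calculation (paired t-test, normal approximation):
z_β = d · √n - z_{α/2}
z_β = 0.49 · √66 - 3.291
z_β = 0.49 · 8.124 - 3.291
z_β = 0.690

Power = Φ(z_β) = Φ(0.690) ≈ 0.755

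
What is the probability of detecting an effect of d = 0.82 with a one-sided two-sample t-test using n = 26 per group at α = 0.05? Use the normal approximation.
Power ≈ 0.91

Power calculation (two-sample t-test, normal approximation):
z_β = d · √(n/2) - z_α
z_β = 0.82 · √(26/2) - 1.645
z_β = 0.82 · 3.606 - 1.645
z_β = 1.312

Power = Φ(z_β) = Φ(1.312) ≈ 0.905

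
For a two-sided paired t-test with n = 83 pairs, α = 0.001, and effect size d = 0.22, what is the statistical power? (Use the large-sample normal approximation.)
Power ≈ 0.10

Power calculation (paired t-test, normal approximation):
z_β = d · √n - z_{α/2}
z_β = 0.22 · √83 - 3.291
z_β = 0.22 · 9.110 - 3.291
z_β = -1.286

Power = Φ(z_β) = Φ(-1.286) ≈ 0.099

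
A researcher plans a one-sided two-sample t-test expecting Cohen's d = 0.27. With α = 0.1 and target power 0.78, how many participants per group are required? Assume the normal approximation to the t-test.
n = 116 per group

Sample size formula (two-sample t-test, normal approximation):
n = 2 · ((z_α + z_β) / d)²

z_α = 1.282 (for α = 0.1, one-sided)
z_β = 0.772 (for power = 0.78)
d = 0.27

n = 2 · ((1.282 + 0.772) / 0.27)²
n = 2 · (7.607)²
n ≈ 115.73
Round up to the next whole number: n = 116 per group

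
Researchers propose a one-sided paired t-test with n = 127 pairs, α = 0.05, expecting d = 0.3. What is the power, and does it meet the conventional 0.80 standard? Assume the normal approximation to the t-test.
Power ≈ 0.96; the study is adequately powered (power ≥ 0.80)

Power calculation (paired t-test, normal approximation):
z_β = d · √n - z_α
z_β = 0.3 · √127 - 1.645
z_β = 0.3 · 11.269 - 1.645
z_β = 1.736

Power = Φ(z_β) = Φ(1.736) ≈ 0.959

Effect size d = 0.3 is small by Cohen's convention (0.2/0.5/0.8).

Threshold: power ≥ 0.80 is conventionally adequate.
Power ≈ 0.96 → the study is adequately powered (power ≥ 0.80).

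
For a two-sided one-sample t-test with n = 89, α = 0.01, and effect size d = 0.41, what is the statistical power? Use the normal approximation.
Power ≈ 0.90

Power calculation (one-sample t-test, normal approximation):
z_β = d · √n - z_{α/2}
z_β = 0.41 · √89 - 2.576
z_β = 0.41 · 9.434 - 2.576
z_β = 1.292

Power = Φ(z_β) = Φ(1.292) ≈ 0.902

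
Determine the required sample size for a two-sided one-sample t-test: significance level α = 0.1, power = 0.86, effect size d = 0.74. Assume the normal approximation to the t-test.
n = 14

Sample size formula (one-sample t-test, normal approximation):
n = ((z_{α/2} + z_β) / d)²

z_{α/2} = 1.645 (for α = 0.1, two-sided)
z_β = 1.080 (for power = 0.86)
d = 0.74

n = ((1.645 + 1.080) / 0.74)²
n = (3.682)²
n ≈ 13.56
Round up to the next whole number: n = 14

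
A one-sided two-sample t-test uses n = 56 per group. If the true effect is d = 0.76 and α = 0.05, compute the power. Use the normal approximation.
Power ≈ 0.99

Power calculation (two-sample t-test, normal approximation):
z_β = d · √(n/2) - z_α
z_β = 0.76 · √(56/2) - 1.645
z_β = 0.76 · 5.292 - 1.645
z_β = 2.377

Power = Φ(z_β) = Φ(2.377) ≈ 0.991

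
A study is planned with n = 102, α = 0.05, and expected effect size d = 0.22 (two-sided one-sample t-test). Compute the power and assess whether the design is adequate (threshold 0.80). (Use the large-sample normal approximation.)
Power ≈ 0.60; the study is underpowered (power < 0.80)

Power calculation (one-sample t-test, normal approximation):
z_β = d · √n - z_{α/2}
z_β = 0.22 · √102 - 1.960
z_β = 0.22 · 10.100 - 1.960
z_β = 0.262

Power = Φ(z_β) = Φ(0.262) ≈ 0.603

Effect size d = 0.22 is small by Cohen's convention (0.2/0.5/0.8).

Threshold: power ≥ 0.80 is conventionally adequate.
Power ≈ 0.60 → the study is underpowered (power < 0.80).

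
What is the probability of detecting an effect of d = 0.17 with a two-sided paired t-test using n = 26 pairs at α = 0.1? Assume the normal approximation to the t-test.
Power ≈ 0.22

Power calculation (paired t-test, normal approximation):
z_β = d · √n - z_{α/2}
z_β = 0.17 · √26 - 1.645
z_β = 0.17 · 5.099 - 1.645
z_β = -0.778

Power = Φ(z_β) = Φ(-0.778) ≈ 0.218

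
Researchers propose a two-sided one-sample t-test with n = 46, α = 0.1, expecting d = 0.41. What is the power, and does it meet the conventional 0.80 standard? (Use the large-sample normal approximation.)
Power ≈ 0.87; the study is adequately powered (power ≥ 0.80)

Power calculation (one-sample t-test, normal approximation):
z_β = d · √n - z_{α/2}
z_β = 0.41 · √46 - 1.645
z_β = 0.41 · 6.782 - 1.645
z_β = 1.136

Power = Φ(z_β) = Φ(1.136) ≈ 0.872

Effect size d = 0.41 is small by Cohen's convention (0.2/0.5/0.8).

Threshold: power ≥ 0.80 is conventionally adequate.
Power ≈ 0.87 → the study is adequately powered (power ≥ 0.80).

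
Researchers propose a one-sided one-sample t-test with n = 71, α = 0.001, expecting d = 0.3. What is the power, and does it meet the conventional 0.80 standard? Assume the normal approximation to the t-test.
Power ≈ 0.29; the study is underpowered (power < 0.80)

Power calculation (one-sample t-test, normal approximation):
z_β = d · √n - z_α
z_β = 0.3 · √71 - 3.090
z_β = 0.3 · 8.426 - 3.090
z_β = -0.562

Power = Φ(z_β) = Φ(-0.562) ≈ 0.287

Effect size d = 0.3 is small by Cohen's convention (0.2/0.5/0.8).

Threshold: power ≥ 0.80 is conventionally adequate.
Power ≈ 0.29 → the study is underpowered (power < 0.80).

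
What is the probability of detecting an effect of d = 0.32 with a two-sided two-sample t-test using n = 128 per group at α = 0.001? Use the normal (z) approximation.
Power ≈ 0.23

Power calculation (two-sample t-test, normal approximation):
z_β = d · √(n/2) - z_{α/2}
z_β = 0.32 · √(128/2) - 3.291
z_β = 0.32 · 8.000 - 3.291
z_β = -0.731

Power = Φ(z_β) = Φ(-0.731) ≈ 0.233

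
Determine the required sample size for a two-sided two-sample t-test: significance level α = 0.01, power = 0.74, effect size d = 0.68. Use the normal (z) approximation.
n = 45 per group

Sample size formula (two-sample t-test, normal approximation):
n = 2 · ((z_{α/2} + z_β) / d)²

z_{α/2} = 2.576 (for α = 0.01, two-sided)
z_β = 0.643 (for power = 0.74)
d = 0.68

n = 2 · ((2.576 + 0.643) / 0.68)²
n = 2 · (4.734)²
n ≈ 44.82
Round up to the next whole number: n = 45 per group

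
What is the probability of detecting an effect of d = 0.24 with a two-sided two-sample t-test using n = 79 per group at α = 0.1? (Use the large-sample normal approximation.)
Power ≈ 0.45

Power calculation (two-sample t-test, normal approximation):
z_β = d · √(n/2) - z_{α/2}
z_β = 0.24 · √(79/2) - 1.645
z_β = 0.24 · 6.285 - 1.645
z_β = -0.136

Power = Φ(z_β) = Φ(-0.136) ≈ 0.446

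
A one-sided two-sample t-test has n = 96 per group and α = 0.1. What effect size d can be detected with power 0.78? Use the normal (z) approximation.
d ≈ 0.30

Minimum detectable effect (two-sample t-test, normal approximation):
d = (z_α + z_β) / √(n/2)
d = (1.282 + 0.772) / √(96/2)
d = 2.054 / 6.928
d ≈ 0.30

By Cohen's convention (0.2 small / 0.5 medium / 0.8 large): small effect.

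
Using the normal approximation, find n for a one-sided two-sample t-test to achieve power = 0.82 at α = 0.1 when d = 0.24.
n = 168 per group

Sample size formula (two-sample t-test, normal approximation):
n = 2 · ((z_α + z_β) / d)²

z_α = 1.282 (for α = 0.1, one-sided)
z_β = 0.915 (for power = 0.82)
d = 0.24

n = 2 · ((1.282 + 0.915) / 0.24)²
n = 2 · (9.154)²
n ≈ 167.59
Round up to the next whole number: n = 168 per group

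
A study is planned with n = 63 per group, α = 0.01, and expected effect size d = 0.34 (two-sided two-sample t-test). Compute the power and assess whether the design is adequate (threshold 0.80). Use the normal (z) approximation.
Power ≈ 0.25; the study is underpowered (power < 0.80)

Power calculation (two-sample t-test, normal approximation):
z_β = d · √(n/2) - z_{α/2}
z_β = 0.34 · √(63/2) - 2.576
z_β = 0.34 · 5.612 - 2.576
z_β = -0.668

Power = Φ(z_β) = Φ(-0.668) ≈ 0.252

Effect size d = 0.34 is small by Cohen's convention (0.2/0.5/0.8).

Threshold: power ≥ 0.80 is conventionally adequate.
Power ≈ 0.25 → the study is underpowered (power < 0.80).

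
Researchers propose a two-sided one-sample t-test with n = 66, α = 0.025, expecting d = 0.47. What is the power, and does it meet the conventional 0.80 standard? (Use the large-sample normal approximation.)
Power ≈ 0.94; the study is adequately powered (power ≥ 0.80)

Power calculation (one-sample t-test, normal approximation):
z_β = d · √n - z_{α/2}
z_β = 0.47 · √66 - 2.241
z_β = 0.47 · 8.124 - 2.241
z_β = 1.577

Power = Φ(z_β) = Φ(1.577) ≈ 0.943

Effect size d = 0.47 is small by Cohen's convention (0.2/0.5/0.8).

Threshold: power ≥ 0.80 is conventionally adequate.
Power ≈ 0.94 → the study is adequately powered (power ≥ 0.80).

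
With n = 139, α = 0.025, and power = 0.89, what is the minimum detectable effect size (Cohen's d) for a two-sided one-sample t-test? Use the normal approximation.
d ≈ 0.29

Minimum detectable effect (one-sample t-test, normal approximation):
d = (z_{α/2} + z_β) / √n
d = (2.241 + 1.227) / √139
d = 3.468 / 11.790
d ≈ 0.29

By Cohen's convention (0.2 small / 0.5 medium / 0.8 large): small effect.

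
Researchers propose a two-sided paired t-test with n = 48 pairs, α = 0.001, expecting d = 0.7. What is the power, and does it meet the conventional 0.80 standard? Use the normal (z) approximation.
Power ≈ 0.94; the study is adequately powered (power ≥ 0.80)

Power calculation (paired t-test, normal approximation):
z_β = d · √n - z_{α/2}
z_β = 0.7 · √48 - 3.291
z_β = 0.7 · 6.928 - 3.291
z_β = 1.559

Power = Φ(z_β) = Φ(1.559) ≈ 0.941

Effect size d = 0.7 is medium by Cohen's convention (0.2/0.5/0.8).

Threshold: power ≥ 0.80 is conventionally adequate.
Power ≈ 0.94 → the study is adequately powered (power ≥ 0.80).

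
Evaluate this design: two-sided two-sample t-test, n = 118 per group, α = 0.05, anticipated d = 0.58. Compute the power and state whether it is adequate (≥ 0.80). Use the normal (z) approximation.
Power ≈ 0.99; the study is adequately powered (power ≥ 0.80)

Power calculation (two-sample t-test, normal approximation):
z_β = d · √(n/2) - z_{α/2}
z_β = 0.58 · √(118/2) - 1.960
z_β = 0.58 · 7.681 - 1.960
z_β = 2.495

Power = Φ(z_β) = Φ(2.495) ≈ 0.994

Effect size d = 0.58 is medium by Cohen's convention (0.2/0.5/0.8).

Threshold: power ≥ 0.80 is conventionally adequate.
Power ≈ 0.99 → the study is adequately powered (power ≥ 0.80).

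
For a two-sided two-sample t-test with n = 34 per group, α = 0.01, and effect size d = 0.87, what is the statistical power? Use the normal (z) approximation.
Power ≈ 0.84

Power calculation (two-sample t-test, normal approximation):
z_β = d · √(n/2) - z_{α/2}
z_β = 0.87 · √(34/2) - 2.576
z_β = 0.87 · 4.123 - 2.576
z_β = 1.011

Power = Φ(z_β) = Φ(1.011) ≈ 0.844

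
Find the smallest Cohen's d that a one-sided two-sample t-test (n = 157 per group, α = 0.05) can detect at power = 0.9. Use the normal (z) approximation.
d ≈ 0.33

Minimum detectable effect (two-sample t-test, normal approximation):
d = (z_α + z_β) / √(n/2)
d = (1.645 + 1.282) / √(157/2)
d = 2.926 / 8.860
d ≈ 0.33

By Cohen's convention (0.2 small / 0.5 medium / 0.8 large): small effect.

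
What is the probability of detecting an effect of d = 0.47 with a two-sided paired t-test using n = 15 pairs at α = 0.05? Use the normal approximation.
Power ≈ 0.44

Power calculation (paired t-test, normal approximation):
z_β = d · √n - z_{α/2}
z_β = 0.47 · √15 - 1.960
z_β = 0.47 · 3.873 - 1.960
z_β = -0.140

Power = Φ(z_β) = Φ(-0.140) ≈ 0.444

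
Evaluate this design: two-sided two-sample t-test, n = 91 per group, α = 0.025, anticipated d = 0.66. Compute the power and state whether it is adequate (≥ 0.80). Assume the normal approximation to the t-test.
Power ≈ 0.99; the study is adequately powered (power ≥ 0.80)

Power calculation (two-sample t-test, normal approximation):
z_β = d · √(n/2) - z_{α/2}
z_β = 0.66 · √(91/2) - 2.241
z_β = 0.66 · 6.745 - 2.241
z_β = 2.211

Power = Φ(z_β) = Φ(2.211) ≈ 0.986

Effect size d = 0.66 is medium by Cohen's convention (0.2/0.5/0.8).

Threshold: power ≥ 0.80 is conventionally adequate.
Power ≈ 0.99 → the study is adequately powered (power ≥ 0.80).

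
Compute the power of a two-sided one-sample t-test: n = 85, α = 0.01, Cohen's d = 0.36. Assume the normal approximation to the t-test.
Power ≈ 0.77

Power calculation (one-sample t-test, normal approximation):
z_β = d · √n - z_{α/2}
z_β = 0.36 · √85 - 2.576
z_β = 0.36 · 9.220 - 2.576
z_β = 0.743

Power = Φ(z_β) = Φ(0.743) ≈ 0.771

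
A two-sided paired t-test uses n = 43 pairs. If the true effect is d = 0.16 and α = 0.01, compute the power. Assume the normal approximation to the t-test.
Power ≈ 0.06

Power calculation (paired t-test, normal approximation):
z_β = d · √n - z_{α/2}
z_β = 0.16 · √43 - 2.576
z_β = 0.16 · 6.557 - 2.576
z_β = -1.527

Power = Φ(z_β) = Φ(-1.527) ≈ 0.063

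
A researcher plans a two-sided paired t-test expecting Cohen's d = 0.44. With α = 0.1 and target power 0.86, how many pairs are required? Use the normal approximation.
n = 39 pairs

Sample size formula (paired t-test, normal approximation):
n = ((z_{α/2} + z_β) / d)²

z_{α/2} = 1.645 (for α = 0.1, two-sided)
z_β = 1.080 (for power = 0.86)
d = 0.44

n = ((1.645 + 1.080) / 0.44)²
n = (6.193)²
n ≈ 38.35
Round up to the next whole number: n = 39 pairs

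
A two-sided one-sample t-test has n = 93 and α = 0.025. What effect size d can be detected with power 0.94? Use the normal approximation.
d ≈ 0.39

Minimum detectable effect (one-sample t-test, normal approximation):
d = (z_{α/2} + z_β) / √n
d = (2.241 + 1.555) / √93
d = 3.796 / 9.644
d ≈ 0.39

By Cohen's convention (0.2 small / 0.5 medium / 0.8 large): small effect.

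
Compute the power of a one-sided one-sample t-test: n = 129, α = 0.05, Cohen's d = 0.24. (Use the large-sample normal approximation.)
Power ≈ 0.86

Power calculation (one-sample t-test, normal approximation):
z_β = d · √n - z_α
z_β = 0.24 · √129 - 1.645
z_β = 0.24 · 11.358 - 1.645
z_β = 1.081

Power = Φ(z_β) = Φ(1.081) ≈ 0.860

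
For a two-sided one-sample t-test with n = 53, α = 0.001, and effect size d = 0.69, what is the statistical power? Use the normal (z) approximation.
Power ≈ 0.96

Power calculation (one-sample t-test, normal approximation):
z_β = d · √n - z_{α/2}
z_β = 0.69 · √53 - 3.291
z_β = 0.69 · 7.280 - 3.291
z_β = 1.733

Power = Φ(z_β) = Φ(1.733) ≈ 0.958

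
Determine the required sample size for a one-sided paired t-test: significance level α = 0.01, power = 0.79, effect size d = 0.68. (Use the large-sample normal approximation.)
n = 22 pairs

Sample size formula (paired t-test, normal approximation):
n = ((z_α + z_β) / d)²

z_α = 2.326 (for α = 0.01, one-sided)
z_β = 0.806 (for power = 0.79)
d = 0.68

n = ((2.326 + 0.806) / 0.68)²
n = (4.606)²
n ≈ 21.22
Round up to the next whole number: n = 22 pairs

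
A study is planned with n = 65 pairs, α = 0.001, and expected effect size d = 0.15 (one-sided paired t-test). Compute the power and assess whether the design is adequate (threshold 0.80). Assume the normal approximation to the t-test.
Power ≈ 0.03; the study is underpowered (power < 0.80)

Power calculation (paired t-test, normal approximation):
z_β = d · √n - z_α
z_β = 0.15 · √65 - 3.090
z_β = 0.15 · 8.062 - 3.090
z_β = -1.881

Power = Φ(z_β) = Φ(-1.881) ≈ 0.030

Effect size d = 0.15 is very small by Cohen's convention (0.2/0.5/0.8).

Threshold: power ≥ 0.80 is conventionally adequate.
Power ≈ 0.03 → the study is underpowered (power < 0.80).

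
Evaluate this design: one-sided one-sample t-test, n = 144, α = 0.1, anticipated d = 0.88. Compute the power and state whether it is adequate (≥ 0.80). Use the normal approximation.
Power ≈ 1.00; the study is adequately powered (power ≥ 0.80)

Power calculation (one-sample t-test, normal approximation):
z_β = d · √n - z_α
z_β = 0.88 · √144 - 1.282
z_β = 0.88 · 12.000 - 1.282
z_β = 9.278

Power = Φ(z_β) = Φ(9.278) ≈ 1.000

Effect size d = 0.88 is large by Cohen's convention (0.2/0.5/0.8).

Threshold: power ≥ 0.80 is conventionally adequate.
Power ≈ 1.00 → the study is adequately powered (power ≥ 0.80).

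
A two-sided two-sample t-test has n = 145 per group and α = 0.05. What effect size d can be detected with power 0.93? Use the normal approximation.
d ≈ 0.40

Minimum detectable effect (two-sample t-test, normal approximation):
d = (z_{α/2} + z_β) / √(n/2)
d = (1.960 + 1.476) / √(145/2)
d = 3.436 / 8.515
d ≈ 0.40

By Cohen's convention (0.2 small / 0.5 medium / 0.8 large): small effect.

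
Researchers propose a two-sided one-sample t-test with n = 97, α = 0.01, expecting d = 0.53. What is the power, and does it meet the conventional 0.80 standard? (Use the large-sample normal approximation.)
Power ≈ 1.00; the study is adequately powered (power ≥ 0.80)

Power calculation (one-sample t-test, normal approximation):
z_β = d · √n - z_{α/2}
z_β = 0.53 · √97 - 2.576
z_β = 0.53 · 9.849 - 2.576
z_β = 2.644

Power = Φ(z_β) = Φ(2.644) ≈ 0.996

Effect size d = 0.53 is medium by Cohen's convention (0.2/0.5/0.8).

Threshold: power ≥ 0.80 is conventionally adequate.
Power ≈ 1.00 → the study is adequately powered (power ≥ 0.80).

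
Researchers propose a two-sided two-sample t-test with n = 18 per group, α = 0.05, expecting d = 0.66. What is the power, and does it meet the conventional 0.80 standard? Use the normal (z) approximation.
Power ≈ 0.51; the study is underpowered (power < 0.80)

Power calculation (two-sample t-test, normal approximation):
z_β = d · √(n/2) - z_{α/2}
z_β = 0.66 · √(18/2) - 1.960
z_β = 0.66 · 3.000 - 1.960
z_β = 0.020

Power = Φ(z_β) = Φ(0.020) ≈ 0.508

Effect size d = 0.66 is medium by Cohen's convention (0.2/0.5/0.8).

Threshold: power ≥ 0.80 is conventionally adequate.
Power ≈ 0.51 → the study is underpowered (power < 0.80).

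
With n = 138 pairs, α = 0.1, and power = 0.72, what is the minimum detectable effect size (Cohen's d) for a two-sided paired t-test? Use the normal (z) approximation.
d ≈ 0.19

Minimum detectable effect (paired t-test, normal approximation):
d = (z_{α/2} + z_β) / √n
d = (1.645 + 0.583) / √138
d = 2.228 / 11.747
d ≈ 0.19

By Cohen's convention (0.2 small / 0.5 medium / 0.8 large): very small effect.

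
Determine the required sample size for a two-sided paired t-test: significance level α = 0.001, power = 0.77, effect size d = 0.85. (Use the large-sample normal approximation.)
n = 23 pairs

Sample size formula (paired t-test, normal approximation):
n = ((z_{α/2} + z_β) / d)²

z_{α/2} = 3.291 (for α = 0.001, two-sided)
z_β = 0.739 (for power = 0.77)
d = 0.85

n = ((3.291 + 0.739) / 0.85)²
n = (4.741)²
n ≈ 22.48
Round up to the next whole number: n = 23 pairs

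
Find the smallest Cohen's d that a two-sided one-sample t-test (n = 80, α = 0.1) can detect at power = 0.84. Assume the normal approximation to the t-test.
d ≈ 0.30

Minimum detectable effect (one-sample t-test, normal approximation):
d = (z_{α/2} + z_β) / √n
d = (1.645 + 0.994) / √80
d = 2.639 / 8.944
d ≈ 0.30

By Cohen's convention (0.2 small / 0.5 medium / 0.8 large): small effect.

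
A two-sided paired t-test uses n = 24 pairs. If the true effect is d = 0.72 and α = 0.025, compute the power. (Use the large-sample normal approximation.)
Power ≈ 0.90

Power calculation (paired t-test, normal approximation):
z_β = d · √n - z_{α/2}
z_β = 0.72 · √24 - 2.241
z_β = 0.72 · 4.899 - 2.241
z_β = 1.286

Power = Φ(z_β) = Φ(1.286) ≈ 0.901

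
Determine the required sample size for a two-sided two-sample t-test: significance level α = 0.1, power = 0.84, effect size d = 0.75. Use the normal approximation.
n = 25 per group

Sample size formula (two-sample t-test, normal approximation):
n = 2 · ((z_{α/2} + z_β) / d)²

z_{α/2} = 1.645 (for α = 0.1, two-sided)
z_β = 0.994 (for power = 0.84)
d = 0.75

n = 2 · ((1.645 + 0.994) / 0.75)²
n = 2 · (3.519)²
n ≈ 24.77
Round up to the next whole number: n = 25 per group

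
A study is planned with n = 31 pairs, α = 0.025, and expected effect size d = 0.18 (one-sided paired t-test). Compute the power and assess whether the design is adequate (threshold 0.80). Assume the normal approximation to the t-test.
Power ≈ 0.17; the study is underpowered (power < 0.80)

Power calculation (paired t-test, normal approximation):
z_β = d · √n - z_α
z_β = 0.18 · √31 - 1.960
z_β = 0.18 · 5.568 - 1.960
z_β = -0.958

Power = Φ(z_β) = Φ(-0.958) ≈ 0.169

Effect size d = 0.18 is very small by Cohen's convention (0.2/0.5/0.8).

Threshold: power ≥ 0.80 is conventionally adequate.
Power ≈ 0.17 → the study is underpowered (power < 0.80).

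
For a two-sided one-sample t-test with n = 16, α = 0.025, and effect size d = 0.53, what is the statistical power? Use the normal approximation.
Power ≈ 0.45

Power calculation (one-sample t-test, normal approximation):
z_β = d · √n - z_{α/2}
z_β = 0.53 · √16 - 2.241
z_β = 0.53 · 4.000 - 2.241
z_β = -0.121

Power = Φ(z_β) = Φ(-0.121) ≈ 0.452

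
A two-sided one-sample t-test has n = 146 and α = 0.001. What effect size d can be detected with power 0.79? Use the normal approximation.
d ≈ 0.34

Minimum detectable effect (one-sample t-test, normal approximation):
d = (z_{α/2} + z_β) / √n
d = (3.291 + 0.806) / √146
d = 4.097 / 12.083
d ≈ 0.34

By Cohen's convention (0.2 small / 0.5 medium / 0.8 large): small effect.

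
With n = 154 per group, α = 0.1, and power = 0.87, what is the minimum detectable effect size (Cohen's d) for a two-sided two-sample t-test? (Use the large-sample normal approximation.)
d ≈ 0.32

Minimum detectable effect (two-sample t-test, normal approximation):
d = (z_{α/2} + z_β) / √(n/2)
d = (1.645 + 1.126) / √(154/2)
d = 2.771 / 8.775
d ≈ 0.32

By Cohen's convention (0.2 small / 0.5 medium / 0.8 large): small effect.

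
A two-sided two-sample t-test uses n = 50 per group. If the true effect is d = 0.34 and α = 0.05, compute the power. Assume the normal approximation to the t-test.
Power ≈ 0.40

Power calculation (two-sample t-test, normal approximation):
z_β = d · √(n/2) - z_{α/2}
z_β = 0.34 · √(50/2) - 1.960
z_β = 0.34 · 5.000 - 1.960
z_β = -0.260

Power = Φ(z_β) = Φ(-0.260) ≈ 0.397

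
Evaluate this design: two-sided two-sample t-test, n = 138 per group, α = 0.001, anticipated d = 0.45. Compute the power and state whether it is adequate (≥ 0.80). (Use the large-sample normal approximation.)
Power ≈ 0.67; the study is underpowered (power < 0.80)

Power calculation (two-sample t-test, normal approximation):
z_β = d · √(n/2) - z_{α/2}
z_β = 0.45 · √(138/2) - 3.291
z_β = 0.45 · 8.307 - 3.291
z_β = 0.447

Power = Φ(z_β) = Φ(0.447) ≈ 0.673

Effect size d = 0.45 is small by Cohen's convention (0.2/0.5/0.8).

Threshold: power ≥ 0.80 is conventionally adequate.
Power ≈ 0.67 → the study is underpowered (power < 0.80).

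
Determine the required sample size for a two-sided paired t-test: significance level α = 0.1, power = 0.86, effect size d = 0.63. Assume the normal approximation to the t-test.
n = 19 pairs

Sample size formula (paired t-test, normal approximation):
n = ((z_{α/2} + z_β) / d)²

z_{α/2} = 1.645 (for α = 0.1, two-sided)
z_β = 1.080 (for power = 0.86)
d = 0.63

n = ((1.645 + 1.080) / 0.63)²
n = (4.325)²
n ≈ 18.71
Round up to the next whole number: n = 19 pairs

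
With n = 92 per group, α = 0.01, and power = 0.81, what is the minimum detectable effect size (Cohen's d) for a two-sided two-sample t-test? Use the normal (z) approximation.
d ≈ 0.51

Minimum detectable effect (two-sample t-test, normal approximation):
d = (z_{α/2} + z_β) / √(n/2)
d = (2.576 + 0.878) / √(92/2)
d = 3.454 / 6.782
d ≈ 0.51

By Cohen's convention (0.2 small / 0.5 medium / 0.8 large): medium effect.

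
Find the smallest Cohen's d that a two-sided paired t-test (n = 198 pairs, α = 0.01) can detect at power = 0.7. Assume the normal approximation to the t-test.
d ≈ 0.22

Minimum detectable effect (paired t-test, normal approximation):
d = (z_{α/2} + z_β) / √n
d = (2.576 + 0.524) / √198
d = 3.100 / 14.071
d ≈ 0.22

By Cohen's convention (0.2 small / 0.5 medium / 0.8 large): small effect.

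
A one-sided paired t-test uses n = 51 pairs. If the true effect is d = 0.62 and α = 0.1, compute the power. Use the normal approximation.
Power ≈ 1.00

Power calculation (paired t-test, normal approximation):
z_β = d · √n - z_α
z_β = 0.62 · √51 - 1.282
z_β = 0.62 · 7.141 - 1.282
z_β = 3.146

Power = Φ(z_β) = Φ(3.146) ≈ 0.999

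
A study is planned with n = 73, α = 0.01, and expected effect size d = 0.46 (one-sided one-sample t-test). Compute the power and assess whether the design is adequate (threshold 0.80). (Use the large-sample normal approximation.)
Power ≈ 0.95; the study is adequately powered (power ≥ 0.80)

Power calculation (one-sample t-test, normal approximation):
z_β = d · √n - z_α
z_β = 0.46 · √73 - 2.326
z_β = 0.46 · 8.544 - 2.326
z_β = 1.604

Power = Φ(z_β) = Φ(1.604) ≈ 0.946

Effect size d = 0.46 is small by Cohen's convention (0.2/0.5/0.8).

Threshold: power ≥ 0.80 is conventionally adequate.
Power ≈ 0.95 → the study is adequately powered (power ≥ 0.80).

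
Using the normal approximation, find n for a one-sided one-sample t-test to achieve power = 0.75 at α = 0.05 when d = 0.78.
n = 9

Sample size formula (one-sample t-test, normal approximation):
n = ((z_α + z_β) / d)²

z_α = 1.645 (for α = 0.05, one-sided)
z_β = 0.674 (for power = 0.75)
d = 0.78

n = ((1.645 + 0.674) / 0.78)²
n = (2.973)²
n ≈ 8.84
Round up to the next whole number: n = 9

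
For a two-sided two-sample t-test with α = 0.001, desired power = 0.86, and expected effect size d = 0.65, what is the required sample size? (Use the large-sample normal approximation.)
n = 91 per group

Sample size formula (two-sample t-test, normal approximation):
n = 2 · ((z_{α/2} + z_β) / d)²

z_{α/2} = 3.291 (for α = 0.001, two-sided)
z_β = 1.080 (for power = 0.86)
d = 0.65

n = 2 · ((3.291 + 1.080) / 0.65)²
n = 2 · (6.725)²
n ≈ 90.45
Round up to the next whole number: n = 91 per group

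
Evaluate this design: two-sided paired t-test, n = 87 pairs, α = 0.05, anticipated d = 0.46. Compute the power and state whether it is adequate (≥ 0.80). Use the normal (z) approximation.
Power ≈ 0.99; the study is adequately powered (power ≥ 0.80)

Power calculation (paired t-test, normal approximation):
z_β = d · √n - z_{α/2}
z_β = 0.46 · √87 - 1.960
z_β = 0.46 · 9.327 - 1.960
z_β = 2.331

Power = Φ(z_β) = Φ(2.331) ≈ 0.990

Effect size d = 0.46 is small by Cohen's convention (0.2/0.5/0.8).

Threshold: power ≥ 0.80 is conventionally adequate.
Power ≈ 0.99 → the study is adequately powered (power ≥ 0.80).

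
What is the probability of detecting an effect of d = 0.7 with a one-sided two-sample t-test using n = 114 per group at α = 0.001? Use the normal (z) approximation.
Power ≈ 0.99

Power calculation (two-sample t-test, normal approximation):
z_β = d · √(n/2) - z_α
z_β = 0.7 · √(114/2) - 3.090
z_β = 0.7 · 7.550 - 3.090
z_β = 2.195

Power = Φ(z_β) = Φ(2.195) ≈ 0.986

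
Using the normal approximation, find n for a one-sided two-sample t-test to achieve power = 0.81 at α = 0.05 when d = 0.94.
n = 15 per group

Sample size formula (two-sample t-test, normal approximation):
n = 2 · ((z_α + z_β) / d)²

z_α = 1.645 (for α = 0.05, one-sided)
z_β = 0.878 (for power = 0.81)
d = 0.94

n = 2 · ((1.645 + 0.878) / 0.94)²
n = 2 · (2.684)²
n ≈ 14.41
Round up to the next whole number: n = 15 per group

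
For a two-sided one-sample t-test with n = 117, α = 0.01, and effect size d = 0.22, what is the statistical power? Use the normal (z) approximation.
Power ≈ 0.42

Power calculation (one-sample t-test, normal approximation):
z_β = d · √n - z_{α/2}
z_β = 0.22 · √117 - 2.576
z_β = 0.22 · 10.817 - 2.576
z_β = -0.196

Power = Φ(z_β) = Φ(-0.196) ≈ 0.422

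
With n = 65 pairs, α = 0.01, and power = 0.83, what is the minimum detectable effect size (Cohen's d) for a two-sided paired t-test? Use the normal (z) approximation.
d ≈ 0.44

Minimum detectable effect (paired t-test, normal approximation):
d = (z_{α/2} + z_β) / √n
d = (2.576 + 0.954) / √65
d = 3.530 / 8.062
d ≈ 0.44

By Cohen's convention (0.2 small / 0.5 medium / 0.8 large): small effect.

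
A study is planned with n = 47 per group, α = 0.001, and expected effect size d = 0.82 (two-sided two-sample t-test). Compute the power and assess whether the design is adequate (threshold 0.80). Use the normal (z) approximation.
Power ≈ 0.75; the study is underpowered (power < 0.80)

Power calculation (two-sample t-test, normal approximation):
z_β = d · √(n/2) - z_{α/2}
z_β = 0.82 · √(47/2) - 3.291
z_β = 0.82 · 4.848 - 3.291
z_β = 0.685

Power = Φ(z_β) = Φ(0.685) ≈ 0.753

Effect size d = 0.82 is large by Cohen's convention (0.2/0.5/0.8).

Threshold: power ≥ 0.80 is conventionally adequate.
Power ≈ 0.75 → the study is underpowered (power < 0.80).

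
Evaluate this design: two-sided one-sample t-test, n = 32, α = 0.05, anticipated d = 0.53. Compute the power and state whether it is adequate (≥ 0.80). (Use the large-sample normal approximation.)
Power ≈ 0.85; the study is adequately powered (power ≥ 0.80)

Power calculation (one-sample t-test, normal approximation):
z_β = d · √n - z_{α/2}
z_β = 0.53 · √32 - 1.960
z_β = 0.53 · 5.657 - 1.960
z_β = 1.038

Power = Φ(z_β) = Φ(1.038) ≈ 0.850

Effect size d = 0.53 is medium by Cohen's convention (0.2/0.5/0.8).

Threshold: power ≥ 0.80 is conventionally adequate.
Power ≈ 0.85 → the study is adequately powered (power ≥ 0.80).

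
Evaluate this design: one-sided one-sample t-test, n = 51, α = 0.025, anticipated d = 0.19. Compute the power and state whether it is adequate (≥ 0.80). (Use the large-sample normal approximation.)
Power ≈ 0.27; the study is underpowered (power < 0.80)

Power calculation (one-sample t-test, normal approximation):
z_β = d · √n - z_α
z_β = 0.19 · √51 - 1.960
z_β = 0.19 · 7.141 - 1.960
z_β = -0.603

Power = Φ(z_β) = Φ(-0.603) ≈ 0.273

Effect size d = 0.19 is very small by Cohen's convention (0.2/0.5/0.8).

Threshold: power ≥ 0.80 is conventionally adequate.
Power ≈ 0.27 → the study is underpowered (power < 0.80).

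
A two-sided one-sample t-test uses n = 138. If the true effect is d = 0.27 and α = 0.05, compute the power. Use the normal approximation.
Power ≈ 0.89

Power calculation (one-sample t-test, normal approximation):
z_β = d · √n - z_{α/2}
z_β = 0.27 · √138 - 1.960
z_β = 0.27 · 11.747 - 1.960
z_β = 1.212

Power = Φ(z_β) = Φ(1.212) ≈ 0.887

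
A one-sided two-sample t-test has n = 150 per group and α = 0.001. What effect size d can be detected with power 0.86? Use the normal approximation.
d ≈ 0.48

Minimum detectable effect (two-sample t-test, normal approximation):
d = (z_α + z_β) / √(n/2)
d = (3.090 + 1.080) / √(150/2)
d = 4.171 / 8.660
d ≈ 0.48

By Cohen's convention (0.2 small / 0.5 medium / 0.8 large): small effect.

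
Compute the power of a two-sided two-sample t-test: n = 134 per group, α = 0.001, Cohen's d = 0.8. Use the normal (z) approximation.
Power ≈ 1.00

Power calculation (two-sample t-test, normal approximation):
z_β = d · √(n/2) - z_{α/2}
z_β = 0.8 · √(134/2) - 3.291
z_β = 0.8 · 8.185 - 3.291
z_β = 3.258

Power = Φ(z_β) = Φ(3.258) ≈ 0.999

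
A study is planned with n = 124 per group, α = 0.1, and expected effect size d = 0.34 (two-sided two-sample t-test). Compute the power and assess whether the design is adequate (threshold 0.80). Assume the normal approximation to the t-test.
Power ≈ 0.85; the study is adequately powered (power ≥ 0.80)

Power calculation (two-sample t-test, normal approximation):
z_β = d · √(n/2) - z_{α/2}
z_β = 0.34 · √(124/2) - 1.645
z_β = 0.34 · 7.874 - 1.645
z_β = 1.032

Power = Φ(z_β) = Φ(1.032) ≈ 0.849

Effect size d = 0.34 is small by Cohen's convention (0.2/0.5/0.8).

Threshold: power ≥ 0.80 is conventionally adequate.
Power ≈ 0.85 → the study is adequately powered (power ≥ 0.80).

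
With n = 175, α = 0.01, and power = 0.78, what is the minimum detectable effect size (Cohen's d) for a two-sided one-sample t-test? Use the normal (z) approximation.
d ≈ 0.25

Minimum detectable effect (one-sample t-test, normal approximation):
d = (z_{α/2} + z_β) / √n
d = (2.576 + 0.772) / √175
d = 3.348 / 13.229
d ≈ 0.25

By Cohen's convention (0.2 small / 0.5 medium / 0.8 large): small effect.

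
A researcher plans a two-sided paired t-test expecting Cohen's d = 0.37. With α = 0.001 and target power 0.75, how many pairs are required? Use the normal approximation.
n = 115 pairs

Sample size formula (paired t-test, normal approximation):
n = ((z_{α/2} + z_β) / d)²

z_{α/2} = 3.291 (for α = 0.001, two-sided)
z_β = 0.674 (for power = 0.75)
d = 0.37

n = ((3.291 + 0.674) / 0.37)²
n = (10.716)²
n ≈ 114.83
Round up to the next whole number: n = 115 pairs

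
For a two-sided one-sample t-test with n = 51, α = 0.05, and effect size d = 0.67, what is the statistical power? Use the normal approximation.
Power ≈ 1.00

Power calculation (one-sample t-test, normal approximation):
z_β = d · √n - z_{α/2}
z_β = 0.67 · √51 - 1.960
z_β = 0.67 · 7.141 - 1.960
z_β = 2.825

Power = Φ(z_β) = Φ(2.825) ≈ 0.998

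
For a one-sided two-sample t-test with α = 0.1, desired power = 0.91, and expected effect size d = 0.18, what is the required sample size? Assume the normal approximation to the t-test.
n = 425 per group

Sample size formula (two-sample t-test, normal approximation):
n = 2 · ((z_α + z_β) / d)²

z_α = 1.282 (for α = 0.1, one-sided)
z_β = 1.341 (for power = 0.91)
d = 0.18

n = 2 · ((1.282 + 1.341) / 0.18)²
n = 2 · (14.572)²
n ≈ 424.69
Round up to the next whole number: n = 425 per group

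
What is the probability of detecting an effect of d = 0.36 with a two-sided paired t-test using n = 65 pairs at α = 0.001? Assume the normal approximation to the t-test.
Power ≈ 0.35

Power calculation (paired t-test, normal approximation):
z_β = d · √n - z_{α/2}
z_β = 0.36 · √65 - 3.291
z_β = 0.36 · 8.062 - 3.291
z_β = -0.388

Power = Φ(z_β) = Φ(-0.388) ≈ 0.349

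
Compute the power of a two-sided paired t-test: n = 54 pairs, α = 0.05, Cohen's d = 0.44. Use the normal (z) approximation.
Power ≈ 0.90

Power calculation (paired t-test, normal approximation):
z_β = d · √n - z_{α/2}
z_β = 0.44 · √54 - 1.960
z_β = 0.44 · 7.348 - 1.960
z_β = 1.273

Power = Φ(z_β) = Φ(1.273) ≈ 0.899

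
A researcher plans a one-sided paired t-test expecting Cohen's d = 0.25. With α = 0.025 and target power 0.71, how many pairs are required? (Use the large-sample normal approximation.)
n = 102 pairs

Sample size formula (paired t-test, normal approximation):
n = ((z_α + z_β) / d)²

z_α = 1.960 (for α = 0.025, one-sided)
z_β = 0.553 (for power = 0.71)
d = 0.25

n = ((1.960 + 0.553) / 0.25)²
n = (10.052)²
n ≈ 101.04
Round up to the next whole number: n = 102 pairs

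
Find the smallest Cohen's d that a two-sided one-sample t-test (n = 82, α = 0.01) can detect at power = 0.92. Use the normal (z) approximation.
d ≈ 0.44

Minimum detectable effect (one-sample t-test, normal approximation):
d = (z_{α/2} + z_β) / √n
d = (2.576 + 1.405) / √82
d = 3.981 / 9.055
d ≈ 0.44

By Cohen's convention (0.2 small / 0.5 medium / 0.8 large): small effect.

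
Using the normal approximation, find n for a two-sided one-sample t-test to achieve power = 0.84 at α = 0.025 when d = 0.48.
n = 46

Sample size formula (one-sample t-test, normal approximation):
n = ((z_{α/2} + z_β) / d)²

z_{α/2} = 2.241 (for α = 0.025, two-sided)
z_β = 0.994 (for power = 0.84)
d = 0.48

n = ((2.241 + 0.994) / 0.48)²
n = (6.740)²
n ≈ 45.43
Round up to the next whole number: n = 46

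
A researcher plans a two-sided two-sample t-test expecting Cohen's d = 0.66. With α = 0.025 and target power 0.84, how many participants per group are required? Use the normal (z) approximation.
n = 49 per group

Sample size formula (two-sample t-test, normal approximation):
n = 2 · ((z_{α/2} + z_β) / d)²

z_{α/2} = 2.241 (for α = 0.025, two-sided)
z_β = 0.994 (for power = 0.84)
d = 0.66

n = 2 · ((2.241 + 0.994) / 0.66)²
n = 2 · (4.902)²
n ≈ 48.06
Round up to the next whole number: n = 49 per group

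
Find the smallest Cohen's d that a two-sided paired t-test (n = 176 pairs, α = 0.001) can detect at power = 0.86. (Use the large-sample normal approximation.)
d ≈ 0.33

Minimum detectable effect (paired t-test, normal approximation):
d = (z_{α/2} + z_β) / √n
d = (3.291 + 1.080) / √176
d = 4.371 / 13.266
d ≈ 0.33

By Cohen's convention (0.2 small / 0.5 medium / 0.8 large): small effect.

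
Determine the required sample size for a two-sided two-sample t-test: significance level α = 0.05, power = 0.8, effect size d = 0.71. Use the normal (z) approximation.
n = 32 per group

Sample size formula (two-sample t-test, normal approximation):
n = 2 · ((z_{α/2} + z_β) / d)²

z_{α/2} = 1.960 (for α = 0.05, two-sided)
z_β = 0.842 (for power = 0.8)
d = 0.71

n = 2 · ((1.960 + 0.842) / 0.71)²
n = 2 · (3.946)²
n ≈ 31.14
Round up to the next whole number: n = 32 per group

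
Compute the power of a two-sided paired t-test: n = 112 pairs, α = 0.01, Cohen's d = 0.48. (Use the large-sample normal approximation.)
Power ≈ 0.99

Power calculation (paired t-test, normal approximation):
z_β = d · √n - z_{α/2}
z_β = 0.48 · √112 - 2.576
z_β = 0.48 · 10.583 - 2.576
z_β = 2.504

Power = Φ(z_β) = Φ(2.504) ≈ 0.994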